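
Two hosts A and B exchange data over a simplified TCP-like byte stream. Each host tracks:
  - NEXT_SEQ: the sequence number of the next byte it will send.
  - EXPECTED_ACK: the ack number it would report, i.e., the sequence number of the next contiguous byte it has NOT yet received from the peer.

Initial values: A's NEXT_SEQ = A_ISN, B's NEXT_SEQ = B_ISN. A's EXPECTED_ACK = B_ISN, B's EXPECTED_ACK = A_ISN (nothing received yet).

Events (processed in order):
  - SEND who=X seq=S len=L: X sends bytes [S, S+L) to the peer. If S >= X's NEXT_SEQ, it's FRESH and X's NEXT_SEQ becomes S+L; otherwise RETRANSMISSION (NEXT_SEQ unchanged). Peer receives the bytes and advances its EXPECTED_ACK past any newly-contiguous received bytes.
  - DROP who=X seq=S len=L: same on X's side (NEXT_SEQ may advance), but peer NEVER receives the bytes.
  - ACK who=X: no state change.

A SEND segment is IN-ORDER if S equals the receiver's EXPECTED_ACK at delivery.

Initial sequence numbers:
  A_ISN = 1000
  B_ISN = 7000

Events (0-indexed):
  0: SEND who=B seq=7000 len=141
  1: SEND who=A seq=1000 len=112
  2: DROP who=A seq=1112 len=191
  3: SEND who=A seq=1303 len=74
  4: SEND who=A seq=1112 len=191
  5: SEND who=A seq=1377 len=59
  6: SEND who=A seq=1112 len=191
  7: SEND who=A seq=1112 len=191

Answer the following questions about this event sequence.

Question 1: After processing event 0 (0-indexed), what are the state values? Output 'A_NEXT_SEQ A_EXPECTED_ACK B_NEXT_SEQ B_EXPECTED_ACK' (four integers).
After event 0: A_seq=1000 A_ack=7141 B_seq=7141 B_ack=1000

1000 7141 7141 1000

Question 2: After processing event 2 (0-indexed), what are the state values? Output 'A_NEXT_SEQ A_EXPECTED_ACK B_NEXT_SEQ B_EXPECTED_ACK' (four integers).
After event 0: A_seq=1000 A_ack=7141 B_seq=7141 B_ack=1000
After event 1: A_seq=1112 A_ack=7141 B_seq=7141 B_ack=1112
After event 2: A_seq=1303 A_ack=7141 B_seq=7141 B_ack=1112

1303 7141 7141 1112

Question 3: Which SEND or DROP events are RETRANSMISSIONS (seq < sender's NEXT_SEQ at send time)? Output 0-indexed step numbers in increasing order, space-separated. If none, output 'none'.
Step 0: SEND seq=7000 -> fresh
Step 1: SEND seq=1000 -> fresh
Step 2: DROP seq=1112 -> fresh
Step 3: SEND seq=1303 -> fresh
Step 4: SEND seq=1112 -> retransmit
Step 5: SEND seq=1377 -> fresh
Step 6: SEND seq=1112 -> retransmit
Step 7: SEND seq=1112 -> retransmit

Answer: 4 6 7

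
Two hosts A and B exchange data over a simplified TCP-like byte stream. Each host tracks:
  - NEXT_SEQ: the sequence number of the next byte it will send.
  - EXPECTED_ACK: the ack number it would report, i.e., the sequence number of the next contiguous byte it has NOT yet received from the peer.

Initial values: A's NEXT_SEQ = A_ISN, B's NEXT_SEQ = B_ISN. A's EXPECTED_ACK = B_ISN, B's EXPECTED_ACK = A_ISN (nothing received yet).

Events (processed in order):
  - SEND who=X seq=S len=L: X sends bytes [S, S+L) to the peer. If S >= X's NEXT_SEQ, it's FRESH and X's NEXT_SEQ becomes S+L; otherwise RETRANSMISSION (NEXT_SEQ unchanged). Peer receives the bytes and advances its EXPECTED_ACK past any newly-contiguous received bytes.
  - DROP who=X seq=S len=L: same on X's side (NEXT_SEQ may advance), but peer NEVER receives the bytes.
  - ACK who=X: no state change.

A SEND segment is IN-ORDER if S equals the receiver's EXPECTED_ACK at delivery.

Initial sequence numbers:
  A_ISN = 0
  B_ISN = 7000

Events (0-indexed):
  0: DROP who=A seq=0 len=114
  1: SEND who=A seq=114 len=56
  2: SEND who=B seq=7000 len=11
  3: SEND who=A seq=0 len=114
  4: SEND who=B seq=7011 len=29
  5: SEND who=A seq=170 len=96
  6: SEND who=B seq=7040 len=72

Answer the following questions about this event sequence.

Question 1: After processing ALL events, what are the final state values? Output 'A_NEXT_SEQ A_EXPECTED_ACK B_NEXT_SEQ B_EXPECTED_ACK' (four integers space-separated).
After event 0: A_seq=114 A_ack=7000 B_seq=7000 B_ack=0
After event 1: A_seq=170 A_ack=7000 B_seq=7000 B_ack=0
After event 2: A_seq=170 A_ack=7011 B_seq=7011 B_ack=0
After event 3: A_seq=170 A_ack=7011 B_seq=7011 B_ack=170
After event 4: A_seq=170 A_ack=7040 B_seq=7040 B_ack=170
After event 5: A_seq=266 A_ack=7040 B_seq=7040 B_ack=266
After event 6: A_seq=266 A_ack=7112 B_seq=7112 B_ack=266

Answer: 266 7112 7112 266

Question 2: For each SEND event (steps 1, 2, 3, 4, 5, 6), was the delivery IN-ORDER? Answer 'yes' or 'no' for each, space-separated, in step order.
Answer: no yes yes yes yes yes

Derivation:
Step 1: SEND seq=114 -> out-of-order
Step 2: SEND seq=7000 -> in-order
Step 3: SEND seq=0 -> in-order
Step 4: SEND seq=7011 -> in-order
Step 5: SEND seq=170 -> in-order
Step 6: SEND seq=7040 -> in-order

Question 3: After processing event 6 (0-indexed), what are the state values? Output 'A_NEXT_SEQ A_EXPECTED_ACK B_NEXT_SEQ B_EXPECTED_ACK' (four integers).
After event 0: A_seq=114 A_ack=7000 B_seq=7000 B_ack=0
After event 1: A_seq=170 A_ack=7000 B_seq=7000 B_ack=0
After event 2: A_seq=170 A_ack=7011 B_seq=7011 B_ack=0
After event 3: A_seq=170 A_ack=7011 B_seq=7011 B_ack=170
After event 4: A_seq=170 A_ack=7040 B_seq=7040 B_ack=170
After event 5: A_seq=266 A_ack=7040 B_seq=7040 B_ack=266
After event 6: A_seq=266 A_ack=7112 B_seq=7112 B_ack=266

266 7112 7112 266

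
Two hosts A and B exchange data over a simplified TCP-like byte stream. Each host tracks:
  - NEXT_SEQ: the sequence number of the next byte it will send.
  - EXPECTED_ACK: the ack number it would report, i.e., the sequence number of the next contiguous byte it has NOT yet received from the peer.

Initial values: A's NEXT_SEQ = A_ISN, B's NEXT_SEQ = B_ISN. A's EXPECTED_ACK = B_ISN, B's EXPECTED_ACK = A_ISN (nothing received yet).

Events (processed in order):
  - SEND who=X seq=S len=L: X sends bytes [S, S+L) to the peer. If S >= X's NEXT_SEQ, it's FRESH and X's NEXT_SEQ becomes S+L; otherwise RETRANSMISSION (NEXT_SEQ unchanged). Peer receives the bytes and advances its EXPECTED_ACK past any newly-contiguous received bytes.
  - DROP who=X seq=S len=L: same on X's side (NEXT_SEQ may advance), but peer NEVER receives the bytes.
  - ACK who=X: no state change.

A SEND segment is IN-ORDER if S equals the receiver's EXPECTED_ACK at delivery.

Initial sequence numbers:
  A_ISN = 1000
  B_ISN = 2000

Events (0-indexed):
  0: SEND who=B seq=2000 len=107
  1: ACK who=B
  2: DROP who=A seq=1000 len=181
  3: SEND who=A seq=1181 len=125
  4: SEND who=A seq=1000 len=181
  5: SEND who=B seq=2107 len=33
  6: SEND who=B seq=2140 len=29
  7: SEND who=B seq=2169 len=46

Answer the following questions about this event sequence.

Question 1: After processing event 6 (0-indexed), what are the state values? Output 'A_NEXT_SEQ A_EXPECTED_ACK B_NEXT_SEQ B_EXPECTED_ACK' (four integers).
After event 0: A_seq=1000 A_ack=2107 B_seq=2107 B_ack=1000
After event 1: A_seq=1000 A_ack=2107 B_seq=2107 B_ack=1000
After event 2: A_seq=1181 A_ack=2107 B_seq=2107 B_ack=1000
After event 3: A_seq=1306 A_ack=2107 B_seq=2107 B_ack=1000
After event 4: A_seq=1306 A_ack=2107 B_seq=2107 B_ack=1306
After event 5: A_seq=1306 A_ack=2140 B_seq=2140 B_ack=1306
After event 6: A_seq=1306 A_ack=2169 B_seq=2169 B_ack=1306

1306 2169 2169 1306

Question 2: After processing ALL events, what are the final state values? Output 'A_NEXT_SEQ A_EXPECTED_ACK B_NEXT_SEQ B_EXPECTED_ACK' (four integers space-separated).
After event 0: A_seq=1000 A_ack=2107 B_seq=2107 B_ack=1000
After event 1: A_seq=1000 A_ack=2107 B_seq=2107 B_ack=1000
After event 2: A_seq=1181 A_ack=2107 B_seq=2107 B_ack=1000
After event 3: A_seq=1306 A_ack=2107 B_seq=2107 B_ack=1000
After event 4: A_seq=1306 A_ack=2107 B_seq=2107 B_ack=1306
After event 5: A_seq=1306 A_ack=2140 B_seq=2140 B_ack=1306
After event 6: A_seq=1306 A_ack=2169 B_seq=2169 B_ack=1306
After event 7: A_seq=1306 A_ack=2215 B_seq=2215 B_ack=1306

Answer: 1306 2215 2215 1306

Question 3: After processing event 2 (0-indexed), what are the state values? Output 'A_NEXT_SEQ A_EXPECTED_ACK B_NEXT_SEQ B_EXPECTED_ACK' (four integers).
After event 0: A_seq=1000 A_ack=2107 B_seq=2107 B_ack=1000
After event 1: A_seq=1000 A_ack=2107 B_seq=2107 B_ack=1000
After event 2: A_seq=1181 A_ack=2107 B_seq=2107 B_ack=1000

1181 2107 2107 1000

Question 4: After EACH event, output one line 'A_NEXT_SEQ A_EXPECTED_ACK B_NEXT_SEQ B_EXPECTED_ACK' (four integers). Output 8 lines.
1000 2107 2107 1000
1000 2107 2107 1000
1181 2107 2107 1000
1306 2107 2107 1000
1306 2107 2107 1306
1306 2140 2140 1306
1306 2169 2169 1306
1306 2215 2215 1306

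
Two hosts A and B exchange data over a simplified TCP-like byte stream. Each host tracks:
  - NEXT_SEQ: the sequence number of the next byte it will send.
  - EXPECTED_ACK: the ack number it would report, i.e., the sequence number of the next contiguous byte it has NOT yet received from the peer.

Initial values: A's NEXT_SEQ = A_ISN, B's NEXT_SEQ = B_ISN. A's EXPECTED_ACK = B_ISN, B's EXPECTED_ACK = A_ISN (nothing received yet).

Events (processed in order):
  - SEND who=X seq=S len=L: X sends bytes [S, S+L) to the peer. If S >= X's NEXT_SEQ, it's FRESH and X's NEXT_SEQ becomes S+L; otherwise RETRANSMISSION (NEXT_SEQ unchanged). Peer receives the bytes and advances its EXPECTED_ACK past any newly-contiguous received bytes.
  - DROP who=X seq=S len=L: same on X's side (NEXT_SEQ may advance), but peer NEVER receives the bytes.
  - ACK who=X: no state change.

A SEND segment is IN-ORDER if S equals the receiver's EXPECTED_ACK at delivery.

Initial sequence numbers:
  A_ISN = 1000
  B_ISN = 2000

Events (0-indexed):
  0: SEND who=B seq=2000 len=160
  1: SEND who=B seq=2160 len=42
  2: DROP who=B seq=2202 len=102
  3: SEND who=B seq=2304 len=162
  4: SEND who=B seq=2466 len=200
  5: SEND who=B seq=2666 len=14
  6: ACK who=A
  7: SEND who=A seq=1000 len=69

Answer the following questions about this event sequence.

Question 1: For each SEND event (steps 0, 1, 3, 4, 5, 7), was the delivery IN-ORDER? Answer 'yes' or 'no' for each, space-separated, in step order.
Step 0: SEND seq=2000 -> in-order
Step 1: SEND seq=2160 -> in-order
Step 3: SEND seq=2304 -> out-of-order
Step 4: SEND seq=2466 -> out-of-order
Step 5: SEND seq=2666 -> out-of-order
Step 7: SEND seq=1000 -> in-order

Answer: yes yes no no no yes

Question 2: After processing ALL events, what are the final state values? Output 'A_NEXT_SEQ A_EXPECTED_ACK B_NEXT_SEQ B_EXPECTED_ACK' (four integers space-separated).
After event 0: A_seq=1000 A_ack=2160 B_seq=2160 B_ack=1000
After event 1: A_seq=1000 A_ack=2202 B_seq=2202 B_ack=1000
After event 2: A_seq=1000 A_ack=2202 B_seq=2304 B_ack=1000
After event 3: A_seq=1000 A_ack=2202 B_seq=2466 B_ack=1000
After event 4: A_seq=1000 A_ack=2202 B_seq=2666 B_ack=1000
After event 5: A_seq=1000 A_ack=2202 B_seq=2680 B_ack=1000
After event 6: A_seq=1000 A_ack=2202 B_seq=2680 B_ack=1000
After event 7: A_seq=1069 A_ack=2202 B_seq=2680 B_ack=1069

Answer: 1069 2202 2680 1069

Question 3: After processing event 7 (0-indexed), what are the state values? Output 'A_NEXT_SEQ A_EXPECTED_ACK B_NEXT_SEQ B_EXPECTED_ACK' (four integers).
After event 0: A_seq=1000 A_ack=2160 B_seq=2160 B_ack=1000
After event 1: A_seq=1000 A_ack=2202 B_seq=2202 B_ack=1000
After event 2: A_seq=1000 A_ack=2202 B_seq=2304 B_ack=1000
After event 3: A_seq=1000 A_ack=2202 B_seq=2466 B_ack=1000
After event 4: A_seq=1000 A_ack=2202 B_seq=2666 B_ack=1000
After event 5: A_seq=1000 A_ack=2202 B_seq=2680 B_ack=1000
After event 6: A_seq=1000 A_ack=2202 B_seq=2680 B_ack=1000
After event 7: A_seq=1069 A_ack=2202 B_seq=2680 B_ack=1069

1069 2202 2680 1069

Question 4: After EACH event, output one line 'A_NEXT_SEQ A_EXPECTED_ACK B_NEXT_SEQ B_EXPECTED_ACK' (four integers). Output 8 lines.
1000 2160 2160 1000
1000 2202 2202 1000
1000 2202 2304 1000
1000 2202 2466 1000
1000 2202 2666 1000
1000 2202 2680 1000
1000 2202 2680 1000
1069 2202 2680 1069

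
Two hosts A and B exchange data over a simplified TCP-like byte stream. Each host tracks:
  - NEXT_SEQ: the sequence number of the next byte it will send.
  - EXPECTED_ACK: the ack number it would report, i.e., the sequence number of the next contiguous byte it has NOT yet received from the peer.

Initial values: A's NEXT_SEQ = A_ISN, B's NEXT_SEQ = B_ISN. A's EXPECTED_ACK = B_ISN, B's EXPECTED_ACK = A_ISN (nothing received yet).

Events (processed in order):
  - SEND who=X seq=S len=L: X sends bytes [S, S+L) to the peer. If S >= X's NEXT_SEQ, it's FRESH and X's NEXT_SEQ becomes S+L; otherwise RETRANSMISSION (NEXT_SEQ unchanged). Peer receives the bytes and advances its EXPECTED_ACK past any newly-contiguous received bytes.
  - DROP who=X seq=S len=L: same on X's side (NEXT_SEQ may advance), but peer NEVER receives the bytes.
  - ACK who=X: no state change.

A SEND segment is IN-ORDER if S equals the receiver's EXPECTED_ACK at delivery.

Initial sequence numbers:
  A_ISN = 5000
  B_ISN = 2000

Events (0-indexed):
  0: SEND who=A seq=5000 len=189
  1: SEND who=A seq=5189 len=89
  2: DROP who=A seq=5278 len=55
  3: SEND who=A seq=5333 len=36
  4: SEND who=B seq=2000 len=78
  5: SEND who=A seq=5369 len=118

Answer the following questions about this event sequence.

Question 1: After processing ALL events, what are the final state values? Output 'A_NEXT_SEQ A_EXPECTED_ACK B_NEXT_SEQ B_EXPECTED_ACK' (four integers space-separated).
Answer: 5487 2078 2078 5278

Derivation:
After event 0: A_seq=5189 A_ack=2000 B_seq=2000 B_ack=5189
After event 1: A_seq=5278 A_ack=2000 B_seq=2000 B_ack=5278
After event 2: A_seq=5333 A_ack=2000 B_seq=2000 B_ack=5278
After event 3: A_seq=5369 A_ack=2000 B_seq=2000 B_ack=5278
After event 4: A_seq=5369 A_ack=2078 B_seq=2078 B_ack=5278
After event 5: A_seq=5487 A_ack=2078 B_seq=2078 B_ack=5278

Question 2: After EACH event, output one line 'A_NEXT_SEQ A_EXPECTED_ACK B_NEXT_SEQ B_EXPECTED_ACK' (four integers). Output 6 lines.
5189 2000 2000 5189
5278 2000 2000 5278
5333 2000 2000 5278
5369 2000 2000 5278
5369 2078 2078 5278
5487 2078 2078 5278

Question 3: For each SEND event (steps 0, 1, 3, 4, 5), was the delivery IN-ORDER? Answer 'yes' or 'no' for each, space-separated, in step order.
Answer: yes yes no yes no

Derivation:
Step 0: SEND seq=5000 -> in-order
Step 1: SEND seq=5189 -> in-order
Step 3: SEND seq=5333 -> out-of-order
Step 4: SEND seq=2000 -> in-order
Step 5: SEND seq=5369 -> out-of-order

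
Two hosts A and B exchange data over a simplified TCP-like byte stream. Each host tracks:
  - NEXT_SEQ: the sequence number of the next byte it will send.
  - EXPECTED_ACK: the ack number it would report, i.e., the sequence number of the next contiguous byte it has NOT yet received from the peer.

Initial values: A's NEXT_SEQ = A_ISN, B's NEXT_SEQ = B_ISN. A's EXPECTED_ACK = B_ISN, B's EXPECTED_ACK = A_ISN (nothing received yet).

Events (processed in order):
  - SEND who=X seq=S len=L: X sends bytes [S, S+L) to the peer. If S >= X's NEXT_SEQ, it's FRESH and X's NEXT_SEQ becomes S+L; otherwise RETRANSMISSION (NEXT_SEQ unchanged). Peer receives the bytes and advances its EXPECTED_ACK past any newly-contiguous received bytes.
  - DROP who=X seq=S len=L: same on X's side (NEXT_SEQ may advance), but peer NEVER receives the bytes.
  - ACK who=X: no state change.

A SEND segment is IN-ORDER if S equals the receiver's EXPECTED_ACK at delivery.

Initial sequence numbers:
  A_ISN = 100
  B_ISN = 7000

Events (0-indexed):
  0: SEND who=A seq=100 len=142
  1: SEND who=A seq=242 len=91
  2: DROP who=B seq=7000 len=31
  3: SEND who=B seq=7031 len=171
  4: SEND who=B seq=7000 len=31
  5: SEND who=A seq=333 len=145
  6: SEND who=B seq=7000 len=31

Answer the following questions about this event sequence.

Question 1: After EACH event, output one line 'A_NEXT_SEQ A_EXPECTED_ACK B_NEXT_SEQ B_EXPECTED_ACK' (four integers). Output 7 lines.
242 7000 7000 242
333 7000 7000 333
333 7000 7031 333
333 7000 7202 333
333 7202 7202 333
478 7202 7202 478
478 7202 7202 478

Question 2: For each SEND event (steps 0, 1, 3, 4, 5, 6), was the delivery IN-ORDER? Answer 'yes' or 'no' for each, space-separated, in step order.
Answer: yes yes no yes yes no

Derivation:
Step 0: SEND seq=100 -> in-order
Step 1: SEND seq=242 -> in-order
Step 3: SEND seq=7031 -> out-of-order
Step 4: SEND seq=7000 -> in-order
Step 5: SEND seq=333 -> in-order
Step 6: SEND seq=7000 -> out-of-order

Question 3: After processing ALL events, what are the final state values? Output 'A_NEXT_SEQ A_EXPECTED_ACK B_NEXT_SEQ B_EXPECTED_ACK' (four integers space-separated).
Answer: 478 7202 7202 478

Derivation:
After event 0: A_seq=242 A_ack=7000 B_seq=7000 B_ack=242
After event 1: A_seq=333 A_ack=7000 B_seq=7000 B_ack=333
After event 2: A_seq=333 A_ack=7000 B_seq=7031 B_ack=333
After event 3: A_seq=333 A_ack=7000 B_seq=7202 B_ack=333
After event 4: A_seq=333 A_ack=7202 B_seq=7202 B_ack=333
After event 5: A_seq=478 A_ack=7202 B_seq=7202 B_ack=478
After event 6: A_seq=478 A_ack=7202 B_seq=7202 B_ack=478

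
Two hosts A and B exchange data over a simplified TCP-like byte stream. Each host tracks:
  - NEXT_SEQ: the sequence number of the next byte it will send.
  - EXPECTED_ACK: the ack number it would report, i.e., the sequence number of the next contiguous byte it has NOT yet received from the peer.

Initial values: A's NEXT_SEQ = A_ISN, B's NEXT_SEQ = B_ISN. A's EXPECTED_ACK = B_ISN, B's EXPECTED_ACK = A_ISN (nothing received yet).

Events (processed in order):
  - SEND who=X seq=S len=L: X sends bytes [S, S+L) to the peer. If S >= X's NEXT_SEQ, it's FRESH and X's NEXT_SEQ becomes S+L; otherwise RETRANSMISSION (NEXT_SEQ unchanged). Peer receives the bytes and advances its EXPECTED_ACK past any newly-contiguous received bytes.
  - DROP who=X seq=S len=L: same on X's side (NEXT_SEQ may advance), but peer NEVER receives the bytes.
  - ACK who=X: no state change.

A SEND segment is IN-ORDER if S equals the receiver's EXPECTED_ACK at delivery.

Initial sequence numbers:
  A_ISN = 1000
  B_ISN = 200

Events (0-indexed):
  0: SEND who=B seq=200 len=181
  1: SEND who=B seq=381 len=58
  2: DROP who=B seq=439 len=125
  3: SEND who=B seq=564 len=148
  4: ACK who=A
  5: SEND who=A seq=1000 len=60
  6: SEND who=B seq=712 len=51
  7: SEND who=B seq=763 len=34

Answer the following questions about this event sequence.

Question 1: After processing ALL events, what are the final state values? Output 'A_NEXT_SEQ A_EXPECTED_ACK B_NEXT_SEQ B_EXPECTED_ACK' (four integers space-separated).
After event 0: A_seq=1000 A_ack=381 B_seq=381 B_ack=1000
After event 1: A_seq=1000 A_ack=439 B_seq=439 B_ack=1000
After event 2: A_seq=1000 A_ack=439 B_seq=564 B_ack=1000
After event 3: A_seq=1000 A_ack=439 B_seq=712 B_ack=1000
After event 4: A_seq=1000 A_ack=439 B_seq=712 B_ack=1000
After event 5: A_seq=1060 A_ack=439 B_seq=712 B_ack=1060
After event 6: A_seq=1060 A_ack=439 B_seq=763 B_ack=1060
After event 7: A_seq=1060 A_ack=439 B_seq=797 B_ack=1060

Answer: 1060 439 797 1060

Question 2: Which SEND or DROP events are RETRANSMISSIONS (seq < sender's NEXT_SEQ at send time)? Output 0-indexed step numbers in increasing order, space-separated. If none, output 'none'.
Step 0: SEND seq=200 -> fresh
Step 1: SEND seq=381 -> fresh
Step 2: DROP seq=439 -> fresh
Step 3: SEND seq=564 -> fresh
Step 5: SEND seq=1000 -> fresh
Step 6: SEND seq=712 -> fresh
Step 7: SEND seq=763 -> fresh

Answer: none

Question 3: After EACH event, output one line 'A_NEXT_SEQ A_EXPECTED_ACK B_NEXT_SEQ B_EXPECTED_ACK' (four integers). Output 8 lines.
1000 381 381 1000
1000 439 439 1000
1000 439 564 1000
1000 439 712 1000
1000 439 712 1000
1060 439 712 1060
1060 439 763 1060
1060 439 797 1060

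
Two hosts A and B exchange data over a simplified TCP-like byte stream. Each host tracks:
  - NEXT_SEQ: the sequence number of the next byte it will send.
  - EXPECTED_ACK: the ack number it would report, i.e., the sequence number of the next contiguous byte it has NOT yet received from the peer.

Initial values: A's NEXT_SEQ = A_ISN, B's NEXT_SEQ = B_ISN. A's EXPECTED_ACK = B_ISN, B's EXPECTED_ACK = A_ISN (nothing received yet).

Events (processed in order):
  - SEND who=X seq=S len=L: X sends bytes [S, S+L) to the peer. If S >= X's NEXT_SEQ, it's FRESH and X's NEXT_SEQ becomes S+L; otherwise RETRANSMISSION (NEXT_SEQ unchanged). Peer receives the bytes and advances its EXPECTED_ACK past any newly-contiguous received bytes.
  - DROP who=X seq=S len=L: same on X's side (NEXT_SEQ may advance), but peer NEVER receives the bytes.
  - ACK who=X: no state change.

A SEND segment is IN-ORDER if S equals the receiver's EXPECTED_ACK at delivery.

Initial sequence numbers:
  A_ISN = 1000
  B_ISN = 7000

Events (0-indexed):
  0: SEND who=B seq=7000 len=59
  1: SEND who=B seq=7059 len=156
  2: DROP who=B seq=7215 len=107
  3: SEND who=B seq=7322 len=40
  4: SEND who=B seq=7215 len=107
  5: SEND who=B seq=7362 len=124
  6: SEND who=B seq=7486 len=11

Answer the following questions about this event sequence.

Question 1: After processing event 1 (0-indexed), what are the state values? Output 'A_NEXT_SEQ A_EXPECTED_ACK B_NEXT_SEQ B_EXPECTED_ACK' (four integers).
After event 0: A_seq=1000 A_ack=7059 B_seq=7059 B_ack=1000
After event 1: A_seq=1000 A_ack=7215 B_seq=7215 B_ack=1000

1000 7215 7215 1000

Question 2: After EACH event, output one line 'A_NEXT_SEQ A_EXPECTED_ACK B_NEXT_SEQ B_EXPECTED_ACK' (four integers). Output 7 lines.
1000 7059 7059 1000
1000 7215 7215 1000
1000 7215 7322 1000
1000 7215 7362 1000
1000 7362 7362 1000
1000 7486 7486 1000
1000 7497 7497 1000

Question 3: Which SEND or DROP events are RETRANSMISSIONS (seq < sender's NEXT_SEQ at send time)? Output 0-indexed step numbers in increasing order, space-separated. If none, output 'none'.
Step 0: SEND seq=7000 -> fresh
Step 1: SEND seq=7059 -> fresh
Step 2: DROP seq=7215 -> fresh
Step 3: SEND seq=7322 -> fresh
Step 4: SEND seq=7215 -> retransmit
Step 5: SEND seq=7362 -> fresh
Step 6: SEND seq=7486 -> fresh

Answer: 4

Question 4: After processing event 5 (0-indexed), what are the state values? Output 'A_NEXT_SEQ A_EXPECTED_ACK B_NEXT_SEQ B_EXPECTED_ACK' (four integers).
After event 0: A_seq=1000 A_ack=7059 B_seq=7059 B_ack=1000
After event 1: A_seq=1000 A_ack=7215 B_seq=7215 B_ack=1000
After event 2: A_seq=1000 A_ack=7215 B_seq=7322 B_ack=1000
After event 3: A_seq=1000 A_ack=7215 B_seq=7362 B_ack=1000
After event 4: A_seq=1000 A_ack=7362 B_seq=7362 B_ack=1000
After event 5: A_seq=1000 A_ack=7486 B_seq=7486 B_ack=1000

1000 7486 7486 1000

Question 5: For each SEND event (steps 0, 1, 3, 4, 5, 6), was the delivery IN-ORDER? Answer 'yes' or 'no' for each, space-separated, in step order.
Answer: yes yes no yes yes yes

Derivation:
Step 0: SEND seq=7000 -> in-order
Step 1: SEND seq=7059 -> in-order
Step 3: SEND seq=7322 -> out-of-order
Step 4: SEND seq=7215 -> in-order
Step 5: SEND seq=7362 -> in-order
Step 6: SEND seq=7486 -> in-order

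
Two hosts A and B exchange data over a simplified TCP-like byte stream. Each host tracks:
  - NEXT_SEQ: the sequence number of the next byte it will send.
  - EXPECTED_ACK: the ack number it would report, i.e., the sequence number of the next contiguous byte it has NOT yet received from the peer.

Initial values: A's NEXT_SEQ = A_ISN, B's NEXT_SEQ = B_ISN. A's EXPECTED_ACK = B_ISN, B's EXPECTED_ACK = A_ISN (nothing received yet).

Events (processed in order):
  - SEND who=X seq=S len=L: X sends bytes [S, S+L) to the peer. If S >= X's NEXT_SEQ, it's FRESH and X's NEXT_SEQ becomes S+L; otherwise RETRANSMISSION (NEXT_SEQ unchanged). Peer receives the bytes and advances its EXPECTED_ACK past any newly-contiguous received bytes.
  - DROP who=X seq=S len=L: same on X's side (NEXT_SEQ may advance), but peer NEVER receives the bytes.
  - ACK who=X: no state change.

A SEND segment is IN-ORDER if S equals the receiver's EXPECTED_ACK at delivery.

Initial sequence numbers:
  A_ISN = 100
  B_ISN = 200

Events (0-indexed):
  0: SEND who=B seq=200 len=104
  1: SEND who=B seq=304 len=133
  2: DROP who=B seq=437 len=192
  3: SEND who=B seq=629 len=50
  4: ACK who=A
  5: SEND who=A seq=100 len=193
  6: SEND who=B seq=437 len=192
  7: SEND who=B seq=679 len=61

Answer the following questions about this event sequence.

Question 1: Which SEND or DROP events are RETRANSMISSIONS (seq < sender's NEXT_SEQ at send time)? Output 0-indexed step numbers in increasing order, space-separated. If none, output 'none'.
Answer: 6

Derivation:
Step 0: SEND seq=200 -> fresh
Step 1: SEND seq=304 -> fresh
Step 2: DROP seq=437 -> fresh
Step 3: SEND seq=629 -> fresh
Step 5: SEND seq=100 -> fresh
Step 6: SEND seq=437 -> retransmit
Step 7: SEND seq=679 -> fresh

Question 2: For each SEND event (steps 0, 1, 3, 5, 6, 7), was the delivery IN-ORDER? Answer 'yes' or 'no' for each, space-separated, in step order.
Answer: yes yes no yes yes yes

Derivation:
Step 0: SEND seq=200 -> in-order
Step 1: SEND seq=304 -> in-order
Step 3: SEND seq=629 -> out-of-order
Step 5: SEND seq=100 -> in-order
Step 6: SEND seq=437 -> in-order
Step 7: SEND seq=679 -> in-order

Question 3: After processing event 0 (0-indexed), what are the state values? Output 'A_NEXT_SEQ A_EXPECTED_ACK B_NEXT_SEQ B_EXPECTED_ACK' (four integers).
After event 0: A_seq=100 A_ack=304 B_seq=304 B_ack=100

100 304 304 100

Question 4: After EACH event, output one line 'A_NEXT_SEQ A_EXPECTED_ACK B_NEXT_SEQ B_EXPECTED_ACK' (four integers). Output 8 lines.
100 304 304 100
100 437 437 100
100 437 629 100
100 437 679 100
100 437 679 100
293 437 679 293
293 679 679 293
293 740 740 293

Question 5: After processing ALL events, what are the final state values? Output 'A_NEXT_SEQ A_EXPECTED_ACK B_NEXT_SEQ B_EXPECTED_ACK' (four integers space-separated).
After event 0: A_seq=100 A_ack=304 B_seq=304 B_ack=100
After event 1: A_seq=100 A_ack=437 B_seq=437 B_ack=100
After event 2: A_seq=100 A_ack=437 B_seq=629 B_ack=100
After event 3: A_seq=100 A_ack=437 B_seq=679 B_ack=100
After event 4: A_seq=100 A_ack=437 B_seq=679 B_ack=100
After event 5: A_seq=293 A_ack=437 B_seq=679 B_ack=293
After event 6: A_seq=293 A_ack=679 B_seq=679 B_ack=293
After event 7: A_seq=293 A_ack=740 B_seq=740 B_ack=293

Answer: 293 740 740 293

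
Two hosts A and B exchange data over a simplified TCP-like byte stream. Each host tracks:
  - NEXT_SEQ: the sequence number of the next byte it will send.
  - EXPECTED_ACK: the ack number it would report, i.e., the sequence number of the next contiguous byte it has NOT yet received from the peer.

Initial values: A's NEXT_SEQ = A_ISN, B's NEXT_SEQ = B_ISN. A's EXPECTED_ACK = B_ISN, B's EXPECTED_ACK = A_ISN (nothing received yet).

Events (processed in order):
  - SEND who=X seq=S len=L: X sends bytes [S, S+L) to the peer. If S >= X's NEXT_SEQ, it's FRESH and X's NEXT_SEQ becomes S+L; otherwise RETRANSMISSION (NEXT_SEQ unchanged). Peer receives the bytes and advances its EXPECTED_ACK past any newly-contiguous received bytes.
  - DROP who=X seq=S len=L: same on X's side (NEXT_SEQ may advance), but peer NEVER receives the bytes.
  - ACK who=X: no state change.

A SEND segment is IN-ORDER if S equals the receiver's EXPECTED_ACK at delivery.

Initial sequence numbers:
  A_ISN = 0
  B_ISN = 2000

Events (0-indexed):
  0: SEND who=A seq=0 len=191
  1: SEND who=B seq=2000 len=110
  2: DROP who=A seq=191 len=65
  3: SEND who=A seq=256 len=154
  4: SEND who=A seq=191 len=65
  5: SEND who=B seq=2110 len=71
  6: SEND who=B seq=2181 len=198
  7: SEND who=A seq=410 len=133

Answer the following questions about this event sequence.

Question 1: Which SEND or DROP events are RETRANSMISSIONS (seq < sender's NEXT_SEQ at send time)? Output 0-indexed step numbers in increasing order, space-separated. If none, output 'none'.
Answer: 4

Derivation:
Step 0: SEND seq=0 -> fresh
Step 1: SEND seq=2000 -> fresh
Step 2: DROP seq=191 -> fresh
Step 3: SEND seq=256 -> fresh
Step 4: SEND seq=191 -> retransmit
Step 5: SEND seq=2110 -> fresh
Step 6: SEND seq=2181 -> fresh
Step 7: SEND seq=410 -> fresh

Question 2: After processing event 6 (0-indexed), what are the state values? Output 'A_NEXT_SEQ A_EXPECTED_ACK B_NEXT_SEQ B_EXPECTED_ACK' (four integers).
After event 0: A_seq=191 A_ack=2000 B_seq=2000 B_ack=191
After event 1: A_seq=191 A_ack=2110 B_seq=2110 B_ack=191
After event 2: A_seq=256 A_ack=2110 B_seq=2110 B_ack=191
After event 3: A_seq=410 A_ack=2110 B_seq=2110 B_ack=191
After event 4: A_seq=410 A_ack=2110 B_seq=2110 B_ack=410
After event 5: A_seq=410 A_ack=2181 B_seq=2181 B_ack=410
After event 6: A_seq=410 A_ack=2379 B_seq=2379 B_ack=410

410 2379 2379 410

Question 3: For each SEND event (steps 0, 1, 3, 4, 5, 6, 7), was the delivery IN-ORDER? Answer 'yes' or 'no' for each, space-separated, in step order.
Step 0: SEND seq=0 -> in-order
Step 1: SEND seq=2000 -> in-order
Step 3: SEND seq=256 -> out-of-order
Step 4: SEND seq=191 -> in-order
Step 5: SEND seq=2110 -> in-order
Step 6: SEND seq=2181 -> in-order
Step 7: SEND seq=410 -> in-order

Answer: yes yes no yes yes yes yes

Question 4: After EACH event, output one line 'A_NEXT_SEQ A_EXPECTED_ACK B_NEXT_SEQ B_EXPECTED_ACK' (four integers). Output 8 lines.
191 2000 2000 191
191 2110 2110 191
256 2110 2110 191
410 2110 2110 191
410 2110 2110 410
410 2181 2181 410
410 2379 2379 410
543 2379 2379 543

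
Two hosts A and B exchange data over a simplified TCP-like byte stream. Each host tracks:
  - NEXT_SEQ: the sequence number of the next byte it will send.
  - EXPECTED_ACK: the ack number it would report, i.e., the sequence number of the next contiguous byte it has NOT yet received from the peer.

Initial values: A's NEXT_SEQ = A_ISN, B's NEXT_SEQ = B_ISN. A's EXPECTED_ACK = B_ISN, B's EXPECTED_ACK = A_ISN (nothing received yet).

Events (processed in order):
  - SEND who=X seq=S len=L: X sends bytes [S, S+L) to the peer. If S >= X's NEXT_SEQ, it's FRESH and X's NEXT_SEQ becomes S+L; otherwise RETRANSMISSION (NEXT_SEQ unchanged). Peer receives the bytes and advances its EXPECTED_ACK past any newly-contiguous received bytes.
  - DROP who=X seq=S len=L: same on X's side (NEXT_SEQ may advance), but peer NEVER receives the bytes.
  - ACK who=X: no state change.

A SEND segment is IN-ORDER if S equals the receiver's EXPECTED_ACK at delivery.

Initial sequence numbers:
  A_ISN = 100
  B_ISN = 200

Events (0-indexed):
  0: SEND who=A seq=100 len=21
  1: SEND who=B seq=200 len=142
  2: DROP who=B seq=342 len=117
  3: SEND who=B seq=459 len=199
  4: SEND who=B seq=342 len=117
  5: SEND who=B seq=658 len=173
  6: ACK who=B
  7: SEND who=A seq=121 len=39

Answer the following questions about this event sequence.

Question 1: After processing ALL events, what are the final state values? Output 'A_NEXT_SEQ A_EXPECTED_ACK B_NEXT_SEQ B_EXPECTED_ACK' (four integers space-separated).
Answer: 160 831 831 160

Derivation:
After event 0: A_seq=121 A_ack=200 B_seq=200 B_ack=121
After event 1: A_seq=121 A_ack=342 B_seq=342 B_ack=121
After event 2: A_seq=121 A_ack=342 B_seq=459 B_ack=121
After event 3: A_seq=121 A_ack=342 B_seq=658 B_ack=121
After event 4: A_seq=121 A_ack=658 B_seq=658 B_ack=121
After event 5: A_seq=121 A_ack=831 B_seq=831 B_ack=121
After event 6: A_seq=121 A_ack=831 B_seq=831 B_ack=121
After event 7: A_seq=160 A_ack=831 B_seq=831 B_ack=160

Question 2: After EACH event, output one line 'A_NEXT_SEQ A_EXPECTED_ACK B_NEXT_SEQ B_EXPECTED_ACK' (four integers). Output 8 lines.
121 200 200 121
121 342 342 121
121 342 459 121
121 342 658 121
121 658 658 121
121 831 831 121
121 831 831 121
160 831 831 160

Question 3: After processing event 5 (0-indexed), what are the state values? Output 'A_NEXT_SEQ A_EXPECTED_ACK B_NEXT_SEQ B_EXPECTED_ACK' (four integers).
After event 0: A_seq=121 A_ack=200 B_seq=200 B_ack=121
After event 1: A_seq=121 A_ack=342 B_seq=342 B_ack=121
After event 2: A_seq=121 A_ack=342 B_seq=459 B_ack=121
After event 3: A_seq=121 A_ack=342 B_seq=658 B_ack=121
After event 4: A_seq=121 A_ack=658 B_seq=658 B_ack=121
After event 5: A_seq=121 A_ack=831 B_seq=831 B_ack=121

121 831 831 121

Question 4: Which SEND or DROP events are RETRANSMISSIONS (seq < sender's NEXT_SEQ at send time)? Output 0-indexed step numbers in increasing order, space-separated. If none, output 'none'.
Step 0: SEND seq=100 -> fresh
Step 1: SEND seq=200 -> fresh
Step 2: DROP seq=342 -> fresh
Step 3: SEND seq=459 -> fresh
Step 4: SEND seq=342 -> retransmit
Step 5: SEND seq=658 -> fresh
Step 7: SEND seq=121 -> fresh

Answer: 4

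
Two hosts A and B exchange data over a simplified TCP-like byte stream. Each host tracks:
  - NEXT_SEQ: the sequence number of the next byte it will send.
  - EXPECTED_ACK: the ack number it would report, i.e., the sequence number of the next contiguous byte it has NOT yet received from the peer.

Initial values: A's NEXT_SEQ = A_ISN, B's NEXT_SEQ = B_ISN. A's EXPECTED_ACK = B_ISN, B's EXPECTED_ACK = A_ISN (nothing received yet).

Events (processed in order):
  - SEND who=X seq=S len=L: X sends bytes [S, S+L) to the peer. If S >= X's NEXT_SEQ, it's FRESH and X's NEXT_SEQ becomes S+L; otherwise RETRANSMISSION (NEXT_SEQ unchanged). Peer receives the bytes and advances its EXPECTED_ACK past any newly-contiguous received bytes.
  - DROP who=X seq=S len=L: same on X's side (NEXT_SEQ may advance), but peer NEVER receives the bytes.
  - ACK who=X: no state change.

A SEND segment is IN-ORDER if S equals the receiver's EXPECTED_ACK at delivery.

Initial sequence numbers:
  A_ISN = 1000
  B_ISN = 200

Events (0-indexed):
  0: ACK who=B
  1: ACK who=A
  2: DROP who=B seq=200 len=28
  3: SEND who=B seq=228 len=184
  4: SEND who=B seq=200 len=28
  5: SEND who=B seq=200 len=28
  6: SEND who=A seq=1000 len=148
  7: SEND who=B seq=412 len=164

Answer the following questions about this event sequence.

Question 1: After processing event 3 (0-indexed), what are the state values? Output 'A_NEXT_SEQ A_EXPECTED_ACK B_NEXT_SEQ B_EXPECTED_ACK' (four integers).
After event 0: A_seq=1000 A_ack=200 B_seq=200 B_ack=1000
After event 1: A_seq=1000 A_ack=200 B_seq=200 B_ack=1000
After event 2: A_seq=1000 A_ack=200 B_seq=228 B_ack=1000
After event 3: A_seq=1000 A_ack=200 B_seq=412 B_ack=1000

1000 200 412 1000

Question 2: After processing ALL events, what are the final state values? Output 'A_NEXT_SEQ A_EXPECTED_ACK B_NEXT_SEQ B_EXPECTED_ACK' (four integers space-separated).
Answer: 1148 576 576 1148

Derivation:
After event 0: A_seq=1000 A_ack=200 B_seq=200 B_ack=1000
After event 1: A_seq=1000 A_ack=200 B_seq=200 B_ack=1000
After event 2: A_seq=1000 A_ack=200 B_seq=228 B_ack=1000
After event 3: A_seq=1000 A_ack=200 B_seq=412 B_ack=1000
After event 4: A_seq=1000 A_ack=412 B_seq=412 B_ack=1000
After event 5: A_seq=1000 A_ack=412 B_seq=412 B_ack=1000
After event 6: A_seq=1148 A_ack=412 B_seq=412 B_ack=1148
After event 7: A_seq=1148 A_ack=576 B_seq=576 B_ack=1148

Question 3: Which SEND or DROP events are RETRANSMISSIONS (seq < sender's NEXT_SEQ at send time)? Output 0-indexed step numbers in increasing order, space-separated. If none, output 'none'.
Step 2: DROP seq=200 -> fresh
Step 3: SEND seq=228 -> fresh
Step 4: SEND seq=200 -> retransmit
Step 5: SEND seq=200 -> retransmit
Step 6: SEND seq=1000 -> fresh
Step 7: SEND seq=412 -> fresh

Answer: 4 5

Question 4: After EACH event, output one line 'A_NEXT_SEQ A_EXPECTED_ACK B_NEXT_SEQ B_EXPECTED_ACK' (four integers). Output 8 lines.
1000 200 200 1000
1000 200 200 1000
1000 200 228 1000
1000 200 412 1000
1000 412 412 1000
1000 412 412 1000
1148 412 412 1148
1148 576 576 1148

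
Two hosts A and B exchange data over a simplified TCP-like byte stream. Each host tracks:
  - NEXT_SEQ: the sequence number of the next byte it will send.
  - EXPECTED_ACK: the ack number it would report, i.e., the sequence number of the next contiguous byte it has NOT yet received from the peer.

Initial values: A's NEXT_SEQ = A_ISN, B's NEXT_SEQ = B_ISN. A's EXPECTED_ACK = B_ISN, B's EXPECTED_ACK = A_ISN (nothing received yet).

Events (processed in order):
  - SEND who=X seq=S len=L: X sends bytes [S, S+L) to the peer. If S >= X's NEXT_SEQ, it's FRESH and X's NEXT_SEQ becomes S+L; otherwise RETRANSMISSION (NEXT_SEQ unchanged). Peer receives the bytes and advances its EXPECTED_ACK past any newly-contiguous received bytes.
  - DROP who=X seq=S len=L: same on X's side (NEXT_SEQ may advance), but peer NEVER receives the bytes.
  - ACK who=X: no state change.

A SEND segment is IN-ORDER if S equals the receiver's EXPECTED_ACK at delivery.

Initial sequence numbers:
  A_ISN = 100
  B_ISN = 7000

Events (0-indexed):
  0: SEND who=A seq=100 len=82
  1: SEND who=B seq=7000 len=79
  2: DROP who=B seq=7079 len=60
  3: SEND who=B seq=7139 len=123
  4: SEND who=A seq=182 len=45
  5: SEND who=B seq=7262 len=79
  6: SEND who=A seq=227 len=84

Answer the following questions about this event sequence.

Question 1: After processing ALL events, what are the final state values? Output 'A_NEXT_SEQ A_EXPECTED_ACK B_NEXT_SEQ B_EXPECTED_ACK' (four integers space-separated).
Answer: 311 7079 7341 311

Derivation:
After event 0: A_seq=182 A_ack=7000 B_seq=7000 B_ack=182
After event 1: A_seq=182 A_ack=7079 B_seq=7079 B_ack=182
After event 2: A_seq=182 A_ack=7079 B_seq=7139 B_ack=182
After event 3: A_seq=182 A_ack=7079 B_seq=7262 B_ack=182
After event 4: A_seq=227 A_ack=7079 B_seq=7262 B_ack=227
After event 5: A_seq=227 A_ack=7079 B_seq=7341 B_ack=227
After event 6: A_seq=311 A_ack=7079 B_seq=7341 B_ack=311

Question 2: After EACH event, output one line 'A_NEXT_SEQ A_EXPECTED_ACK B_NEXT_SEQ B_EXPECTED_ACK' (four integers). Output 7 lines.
182 7000 7000 182
182 7079 7079 182
182 7079 7139 182
182 7079 7262 182
227 7079 7262 227
227 7079 7341 227
311 7079 7341 311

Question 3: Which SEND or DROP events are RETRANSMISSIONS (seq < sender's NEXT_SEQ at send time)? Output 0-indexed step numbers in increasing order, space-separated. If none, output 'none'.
Step 0: SEND seq=100 -> fresh
Step 1: SEND seq=7000 -> fresh
Step 2: DROP seq=7079 -> fresh
Step 3: SEND seq=7139 -> fresh
Step 4: SEND seq=182 -> fresh
Step 5: SEND seq=7262 -> fresh
Step 6: SEND seq=227 -> fresh

Answer: none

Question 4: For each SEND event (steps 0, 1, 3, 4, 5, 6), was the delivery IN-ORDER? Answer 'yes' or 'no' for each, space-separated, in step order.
Answer: yes yes no yes no yes

Derivation:
Step 0: SEND seq=100 -> in-order
Step 1: SEND seq=7000 -> in-order
Step 3: SEND seq=7139 -> out-of-order
Step 4: SEND seq=182 -> in-order
Step 5: SEND seq=7262 -> out-of-order
Step 6: SEND seq=227 -> in-order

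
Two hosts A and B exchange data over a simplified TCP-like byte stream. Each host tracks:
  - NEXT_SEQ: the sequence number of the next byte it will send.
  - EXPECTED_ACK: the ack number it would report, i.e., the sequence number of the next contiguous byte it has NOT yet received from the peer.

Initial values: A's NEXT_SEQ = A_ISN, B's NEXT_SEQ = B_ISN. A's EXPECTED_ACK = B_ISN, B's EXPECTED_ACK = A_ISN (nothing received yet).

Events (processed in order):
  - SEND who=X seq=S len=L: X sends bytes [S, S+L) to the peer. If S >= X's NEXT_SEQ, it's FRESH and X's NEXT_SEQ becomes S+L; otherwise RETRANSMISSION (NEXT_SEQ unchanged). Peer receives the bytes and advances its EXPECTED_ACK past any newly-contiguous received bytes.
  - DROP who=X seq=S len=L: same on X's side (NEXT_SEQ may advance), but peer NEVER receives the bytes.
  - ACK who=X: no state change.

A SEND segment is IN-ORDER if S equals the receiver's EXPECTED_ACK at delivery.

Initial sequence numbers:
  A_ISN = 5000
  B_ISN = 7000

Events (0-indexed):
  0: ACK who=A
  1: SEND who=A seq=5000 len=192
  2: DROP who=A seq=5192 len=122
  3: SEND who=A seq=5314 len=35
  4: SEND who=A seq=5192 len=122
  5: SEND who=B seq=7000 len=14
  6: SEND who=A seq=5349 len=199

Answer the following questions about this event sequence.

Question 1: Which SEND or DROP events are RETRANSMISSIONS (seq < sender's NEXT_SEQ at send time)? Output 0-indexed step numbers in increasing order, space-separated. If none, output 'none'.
Answer: 4

Derivation:
Step 1: SEND seq=5000 -> fresh
Step 2: DROP seq=5192 -> fresh
Step 3: SEND seq=5314 -> fresh
Step 4: SEND seq=5192 -> retransmit
Step 5: SEND seq=7000 -> fresh
Step 6: SEND seq=5349 -> fresh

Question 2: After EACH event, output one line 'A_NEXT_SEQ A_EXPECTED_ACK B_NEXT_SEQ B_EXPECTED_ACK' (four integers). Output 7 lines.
5000 7000 7000 5000
5192 7000 7000 5192
5314 7000 7000 5192
5349 7000 7000 5192
5349 7000 7000 5349
5349 7014 7014 5349
5548 7014 7014 5548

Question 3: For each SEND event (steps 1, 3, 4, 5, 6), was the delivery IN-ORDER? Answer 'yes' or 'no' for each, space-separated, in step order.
Step 1: SEND seq=5000 -> in-order
Step 3: SEND seq=5314 -> out-of-order
Step 4: SEND seq=5192 -> in-order
Step 5: SEND seq=7000 -> in-order
Step 6: SEND seq=5349 -> in-order

Answer: yes no yes yes yes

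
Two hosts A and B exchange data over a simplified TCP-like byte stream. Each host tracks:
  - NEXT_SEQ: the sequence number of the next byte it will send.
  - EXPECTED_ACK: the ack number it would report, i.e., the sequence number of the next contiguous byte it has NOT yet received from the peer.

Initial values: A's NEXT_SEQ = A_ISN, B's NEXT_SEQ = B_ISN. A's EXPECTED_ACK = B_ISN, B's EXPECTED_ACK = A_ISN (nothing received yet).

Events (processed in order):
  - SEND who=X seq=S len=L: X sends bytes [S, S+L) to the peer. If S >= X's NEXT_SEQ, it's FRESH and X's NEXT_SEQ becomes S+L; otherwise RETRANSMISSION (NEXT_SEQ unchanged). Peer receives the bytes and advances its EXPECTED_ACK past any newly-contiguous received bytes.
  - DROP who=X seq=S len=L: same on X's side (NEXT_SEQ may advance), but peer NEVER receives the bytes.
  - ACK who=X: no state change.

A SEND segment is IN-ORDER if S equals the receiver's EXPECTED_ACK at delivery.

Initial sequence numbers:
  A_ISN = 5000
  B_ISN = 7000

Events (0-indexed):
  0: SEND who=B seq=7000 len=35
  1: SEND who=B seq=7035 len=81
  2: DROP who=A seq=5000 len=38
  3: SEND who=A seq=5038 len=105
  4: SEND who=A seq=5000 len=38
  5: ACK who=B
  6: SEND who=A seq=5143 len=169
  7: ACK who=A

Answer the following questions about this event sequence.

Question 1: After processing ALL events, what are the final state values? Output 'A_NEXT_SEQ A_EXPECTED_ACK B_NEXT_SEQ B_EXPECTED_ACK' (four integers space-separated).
Answer: 5312 7116 7116 5312

Derivation:
After event 0: A_seq=5000 A_ack=7035 B_seq=7035 B_ack=5000
After event 1: A_seq=5000 A_ack=7116 B_seq=7116 B_ack=5000
After event 2: A_seq=5038 A_ack=7116 B_seq=7116 B_ack=5000
After event 3: A_seq=5143 A_ack=7116 B_seq=7116 B_ack=5000
After event 4: A_seq=5143 A_ack=7116 B_seq=7116 B_ack=5143
After event 5: A_seq=5143 A_ack=7116 B_seq=7116 B_ack=5143
After event 6: A_seq=5312 A_ack=7116 B_seq=7116 B_ack=5312
After event 7: A_seq=5312 A_ack=7116 B_seq=7116 B_ack=5312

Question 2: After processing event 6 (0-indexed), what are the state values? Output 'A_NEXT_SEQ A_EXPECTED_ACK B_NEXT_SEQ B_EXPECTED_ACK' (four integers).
After event 0: A_seq=5000 A_ack=7035 B_seq=7035 B_ack=5000
After event 1: A_seq=5000 A_ack=7116 B_seq=7116 B_ack=5000
After event 2: A_seq=5038 A_ack=7116 B_seq=7116 B_ack=5000
After event 3: A_seq=5143 A_ack=7116 B_seq=7116 B_ack=5000
After event 4: A_seq=5143 A_ack=7116 B_seq=7116 B_ack=5143
After event 5: A_seq=5143 A_ack=7116 B_seq=7116 B_ack=5143
After event 6: A_seq=5312 A_ack=7116 B_seq=7116 B_ack=5312

5312 7116 7116 5312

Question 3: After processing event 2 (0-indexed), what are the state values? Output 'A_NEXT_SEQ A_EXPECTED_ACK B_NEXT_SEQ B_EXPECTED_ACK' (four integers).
After event 0: A_seq=5000 A_ack=7035 B_seq=7035 B_ack=5000
After event 1: A_seq=5000 A_ack=7116 B_seq=7116 B_ack=5000
After event 2: A_seq=5038 A_ack=7116 B_seq=7116 B_ack=5000

5038 7116 7116 5000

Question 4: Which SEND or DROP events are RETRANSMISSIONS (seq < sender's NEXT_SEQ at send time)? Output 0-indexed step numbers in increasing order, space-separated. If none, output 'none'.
Step 0: SEND seq=7000 -> fresh
Step 1: SEND seq=7035 -> fresh
Step 2: DROP seq=5000 -> fresh
Step 3: SEND seq=5038 -> fresh
Step 4: SEND seq=5000 -> retransmit
Step 6: SEND seq=5143 -> fresh

Answer: 4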